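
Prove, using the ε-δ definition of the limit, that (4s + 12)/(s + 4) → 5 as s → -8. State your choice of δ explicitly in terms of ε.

Fix ε > 0. We want δ > 0 with 0 < |s + 8| < δ ⇒ |(4s + 12)/(s + 4) − 5| < ε.
Combining over a common denominator, (4s + 12)/(s + 4) − 5 = [(4s + 12)·(-4) − (-20)·(s + 4)] / [(-4)·(s + 4)] = 4(s + 8) / ((-4)(s + 4)).
So |(4s + 12)/(s + 4) − 5| = 4|s + 8| / (4·|s + 4|).
Restrict δ ≤ 2. Then |s + 8| < 2 gives |s + 4| = |(s + 8) + (-4)| ≥ 4 − 2 = 2.
Hence |(4s + 12)/(s + 4) − 5| < 4|s + 8|/(4·2) = (1/2)|s + 8|, which is < ε once |s + 8| < 2ε.
Take δ = min(2, 2ε). Then 0 < |s + 8| < δ forces both bounds, so |(4s + 12)/(s + 4) − 5| < ε.

δ = min(2, 2ε)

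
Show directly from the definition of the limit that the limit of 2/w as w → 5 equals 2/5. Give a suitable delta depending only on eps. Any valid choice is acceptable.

delta = min(5/2, (25/4)eps)

Let eps > 0 be given. We seek delta > 0 such that 0 < |w − 5| < delta implies |2/w − (2/5)| < eps.
|2/w − (2/5)| = 2·|5 − w|/(5·|w|) = 2|w − 5|/(5|w|).
Restrict delta ≤ 5/2. Then |w − 5| < 5/2 gives |w| > 5/2, so 5|w| > 25/2.
Then |2/w − (2/5)| < 2|w − 5|/(25/2), which is < eps when |w − 5| < (25/4)eps.
Take delta = min(5/2, (25/4)eps). Then 0 < |w − 5| < delta gives both |w − 5| < 5/2 and |w − 5| < (25/4)eps, so |2/w − (2/5)| < eps.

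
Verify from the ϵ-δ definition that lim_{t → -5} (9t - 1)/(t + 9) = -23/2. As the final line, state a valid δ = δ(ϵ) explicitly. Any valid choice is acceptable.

Suppose ϵ > 0. We want δ > 0 with 0 < |t + 5| < δ ⇒ |(9t - 1)/(t + 9) + 23/2| < ϵ.
Combining over a common denominator, (9t - 1)/(t + 9) + 23/2 = [(9t - 1)·4 − (-46)·(t + 9)] / [4·(t + 9)] = 82(t + 5) / (4(t + 9)).
So |(9t - 1)/(t + 9) + 23/2| = 82|t + 5| / (4·|t + 9|).
Require δ ≤ 2, so |t + 9| ≥ |4| − |t + 5| > 4 − 2 = 2.
Hence |(9t - 1)/(t + 9) + 23/2| < 82|t + 5|/(4·2) = (41/4)|t + 5|, which is < ϵ once |t + 5| < (4/41)ϵ.
Take δ = min(2, (4/41)ϵ). Then 0 < |t + 5| < δ forces both bounds, so |(9t - 1)/(t + 9) + 23/2| < ϵ.

δ = min(2, (4/41)ϵ)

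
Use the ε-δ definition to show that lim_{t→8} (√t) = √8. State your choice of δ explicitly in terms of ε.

Fix ε > 0. We want δ > 0 such that 0 < |t − 8| < δ implies |√t − √8| < ε.
Rationalise: √t − √8 = (t − 8)/(√t + √8), so |√t − √8| = |t − 8|/(√t + √8).
Restrict δ ≤ 8 so that |t − 8| < 8 forces t > 0, and then √t + √8 > √8.
Hence |√t − √8| < |t − 8|/√8, which is < ε once |t − 8| < √8·ε.
Take δ = min(8, √8·ε). If 0 < |t − 8| < δ then t > 0 and |√t − √8| < |t − 8|/√8 < ε.

δ = min(8, √8·ε)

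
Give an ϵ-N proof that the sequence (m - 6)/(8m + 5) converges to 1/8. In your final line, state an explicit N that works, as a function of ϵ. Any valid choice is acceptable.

Let ϵ > 0. For m ≥ 1, |(m - 6)/(8m + 5) − (1/8)| = |-53|/(8(8m + 5)) = 53/(8(8m + 5)).
Since 8m + 5 ≥ 8m for m ≥ 1, this is ≤ 53/(8·8m) = (53/64)/m.
So |(m - 6)/(8m + 5) − (1/8)| < ϵ whenever m > (53/64)/ϵ.
Take N = (53/64)/ϵ. If m > N then |(m - 6)/(8m + 5) − (1/8)| ≤ (53/64)/m < ϵ.

N = (53/64)/ϵ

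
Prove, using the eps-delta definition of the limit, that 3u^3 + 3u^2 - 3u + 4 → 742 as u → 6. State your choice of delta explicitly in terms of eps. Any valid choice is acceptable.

delta = min(1, eps/417)

Suppose eps > 0. We want delta > 0 such that 0 < |u − 6| < delta implies |(3u^3 + 3u^2 - 3u + 4) − 742| < eps.
(3u^3 + 3u^2 - 3u + 4) − 742 = 3u^3 + 3u^2 - 3u - 738 = (u − 6)(3u^2 + 21u + 123).
So |(3u^3 + 3u^2 - 3u + 4) − 742| = |u − 6|·|3u^2 + 21u + 123|.
Assume first that |u − 6| < 1, so |u| < 7. Then |3u^2 + 21u + 123| ≤ 3·7^2 + 21·7 + 123 = 417.
Hence |(3u^3 + 3u^2 - 3u + 4) − 742| ≤ 417|u − 6| < eps provided |u − 6| < eps/417.
Choosing delta = min(1, eps/417) ensures both conditions, hence |(3u^3 + 3u^2 - 3u + 4) − 742| < eps.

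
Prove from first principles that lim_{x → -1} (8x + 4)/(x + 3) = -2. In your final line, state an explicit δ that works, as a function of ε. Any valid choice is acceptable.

δ = min(1, (1/10)ε)

Let ε > 0 be given. We want δ > 0 with 0 < |x + 1| < δ ⇒ |(8x + 4)/(x + 3) + 2| < ε.
Combining over a common denominator, (8x + 4)/(x + 3) + 2 = [(8x + 4)·2 − (-4)·(x + 3)] / [2·(x + 3)] = 20(x + 1) / (2(x + 3)).
So |(8x + 4)/(x + 3) + 2| = 20|x + 1| / (2·|x + 3|).
Restrict δ ≤ 1. Then |x + 1| < 1 gives |x + 3| = |(x + 1) + 2| ≥ 2 − 1 = 1.
Hence |(8x + 4)/(x + 3) + 2| < 20|x + 1|/(2·1) = 10|x + 1|, which is < ε once |x + 1| < (1/10)ε.
Take δ = min(1, (1/10)ε). Then 0 < |x + 1| < δ forces both bounds, so |(8x + 4)/(x + 3) + 2| < ε.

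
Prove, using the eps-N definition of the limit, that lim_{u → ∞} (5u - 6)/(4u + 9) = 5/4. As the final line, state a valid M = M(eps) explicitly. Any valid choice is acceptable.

Fix eps > 0. We seek M > 0 such that u > M implies |(5u - 6)/(4u + 9) − (5/4)| < eps.
(5u - 6)/(4u + 9) − (5/4) = (4(5u - 6) − 5(4u + 9)) / (4(4u + 9)) = -69/(4(4u + 9)).
For u > 0 we have 4u + 9 > 4u, so |(5u - 6)/(4u + 9) − (5/4)| = 69/(4(4u + 9)) < 69/(4·4u) = (69/16)/u.
Thus |(5u - 6)/(4u + 9) − (5/4)| < eps whenever u > (69/16)/eps.
Take M = (69/16)/eps. If u > M then |(5u - 6)/(4u + 9) − (5/4)| < (69/16)/u < eps.

M = (69/16)/eps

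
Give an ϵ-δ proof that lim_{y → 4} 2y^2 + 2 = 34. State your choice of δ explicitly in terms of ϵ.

Let ϵ > 0 be given. We want δ > 0 such that 0 < |y − 4| < δ implies |(2y^2 + 2) − 34| < ϵ.
(2y^2 + 2) − 34 = 2y^2 - 32 = (y − 4)(2y + 8).
So |(2y^2 + 2) − 34| = |y − 4|·|2y + 8|.
Require δ ≤ 2. Then |y − 4| < 2 gives |y| < 6, and by the triangle inequality |2y + 8| ≤ 2·6 + 8 = 20.
Hence |(2y^2 + 2) − 34| ≤ 20|y − 4| < ϵ provided |y − 4| < ϵ/20.
Choosing δ = min(2, ϵ/20) ensures both conditions, hence |(2y^2 + 2) − 34| < ϵ.

δ = min(2, ϵ/20)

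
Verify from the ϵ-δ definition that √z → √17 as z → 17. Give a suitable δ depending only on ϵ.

δ = min(17, √17·ϵ)

Let ϵ > 0. We want δ > 0 such that 0 < |z − 17| < δ implies |√z − √17| < ϵ.
Multiplying by the conjugate, |√z − √17| = |z − 17|/(√z + √17).
Restrict δ ≤ 17 so that |z − 17| < 17 forces z > 0, and then √z + √17 > √17.
Hence |√z − √17| < |z − 17|/√17, which is < ϵ once |z − 17| < √17·ϵ.
Take δ = min(17, √17·ϵ). If 0 < |z − 17| < δ then z > 0 and |√z − √17| < |z − 17|/√17 < ϵ.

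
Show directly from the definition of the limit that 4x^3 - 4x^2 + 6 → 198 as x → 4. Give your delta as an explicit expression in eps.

delta = min(1, eps/208)

Let eps > 0 be given. We want delta > 0 such that 0 < |x − 4| < delta implies |(4x^3 - 4x^2 + 6) − 198| < eps.
(4x^3 - 4x^2 + 6) − 198 = 4x^3 - 4x^2 - 192 = (x − 4)(4x^2 + 12x + 48).
So |(4x^3 - 4x^2 + 6) − 198| = |x − 4|·|4x^2 + 12x + 48|.
Assume first that |x − 4| < 1, so |x| < 5. Then |4x^2 + 12x + 48| ≤ 4·5^2 + 12·5 + 48 = 208.
Hence |(4x^3 - 4x^2 + 6) − 198| ≤ 208|x − 4| < eps provided |x − 4| < eps/208.
Choosing delta = min(1, eps/208) ensures both conditions, hence |(4x^3 - 4x^2 + 6) − 198| < eps.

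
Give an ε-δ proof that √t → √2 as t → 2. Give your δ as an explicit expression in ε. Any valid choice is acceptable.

Let ε > 0. We want δ > 0 such that 0 < |t − 2| < δ implies |√t − √2| < ε.
Rationalise: √t − √2 = (t − 2)/(√t + √2), so |√t − √2| = |t − 2|/(√t + √2).
Restrict δ ≤ 2 so that |t − 2| < 2 forces t > 0, and then √t + √2 > √2.
Hence |√t − √2| < |t − 2|/√2, which is < ε once |t − 2| < √2·ε.
Take δ = min(2, √2·ε). If 0 < |t − 2| < δ then t > 0 and |√t − √2| < |t − 2|/√2 < ε.

δ = min(2, √2·ε)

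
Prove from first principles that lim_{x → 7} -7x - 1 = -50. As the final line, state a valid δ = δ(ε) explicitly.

δ = ε/7

Let ε > 0 be given. We need δ > 0 so that 0 < |x − 7| < δ implies |(-7x - 1) + 50| < ε.
Since (-7x - 1) + 50 = -7(x − 7), we have |(-7x - 1) + 50| = 7|x − 7|.
Thus it suffices that |x − 7| < ε/7.
Choosing δ = ε/7 gives |(-7x - 1) + 50| = 7|x − 7| < ε whenever |x − 7| < δ.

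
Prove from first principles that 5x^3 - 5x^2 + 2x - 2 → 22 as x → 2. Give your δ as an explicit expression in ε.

Let ε > 0 be given. We want δ > 0 such that 0 < |x − 2| < δ implies |(5x^3 - 5x^2 + 2x - 2) − 22| < ε.
(5x^3 - 5x^2 + 2x - 2) − 22 = 5x^3 - 5x^2 + 2x - 24 = (x − 2)(5x^2 + 5x + 12).
So |(5x^3 - 5x^2 + 2x - 2) − 22| = |x − 2|·|5x^2 + 5x + 12|.
Require δ ≤ 1. Then |x − 2| < 1 gives |x| < 3, and by the triangle inequality |5x^2 + 5x + 12| ≤ 5·3^2 + 5·3 + 12 = 72.
Hence |(5x^3 - 5x^2 + 2x - 2) − 22| ≤ 72|x − 2| < ε provided |x − 2| < ε/72.
Take δ = min(1, ε/72). Then 0 < |x − 2| < δ gives both |x − 2| < 1 and |x − 2| < ε/72, so |(5x^3 - 5x^2 + 2x - 2) − 22| < ε.

δ = min(1, ε/72)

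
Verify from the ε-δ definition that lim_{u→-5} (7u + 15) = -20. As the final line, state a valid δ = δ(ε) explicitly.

Suppose ε > 0. We need δ > 0 so that 0 < |u + 5| < δ implies |(7u + 15) + 20| < ε.
Since (7u + 15) + 20 = 7(u + 5), we have |(7u + 15) + 20| = 7|u + 5|.
Thus it suffices that |u + 5| < ε/7.
Choosing δ = ε/7 gives |(7u + 15) + 20| = 7|u + 5| < ε whenever |u + 5| < δ.

δ = ε/7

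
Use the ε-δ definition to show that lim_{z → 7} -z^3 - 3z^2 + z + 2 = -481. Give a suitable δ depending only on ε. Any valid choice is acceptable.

Let ε > 0 be given. We want δ > 0 such that 0 < |z − 7| < δ implies |(-z^3 - 3z^2 + z + 2) + 481| < ε.
(-z^3 - 3z^2 + z + 2) + 481 = -z^3 - 3z^2 + z + 483 = (z − 7)(-z^2 - 10z - 69).
So |(-z^3 - 3z^2 + z + 2) + 481| = |z − 7|·|-z^2 - 10z - 69|.
Require δ ≤ 2. Then |z − 7| < 2 gives |z| < 9, and by the triangle inequality |-z^2 - 10z - 69| ≤ 9^2 + 10·9 + 69 = 240.
Hence |(-z^3 - 3z^2 + z + 2) + 481| ≤ 240|z − 7| < ε provided |z − 7| < ε/240.
Take δ = min(2, ε/240). Then 0 < |z − 7| < δ gives both |z − 7| < 2 and |z − 7| < ε/240, so |(-z^3 - 3z^2 + z + 2) + 481| < ε.

δ = min(2, ε/240)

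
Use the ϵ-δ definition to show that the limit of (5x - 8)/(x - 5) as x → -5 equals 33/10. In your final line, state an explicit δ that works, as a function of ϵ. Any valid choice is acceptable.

δ = min(5, (50/17)ϵ)

Fix ϵ > 0. We want δ > 0 with 0 < |x + 5| < δ ⇒ |(5x - 8)/(x - 5) − (33/10)| < ϵ.
Combining over a common denominator, (5x - 8)/(x - 5) − (33/10) = [(5x - 8)·(-10) − (-33)·(x - 5)] / [(-10)·(x - 5)] = -17(x + 5) / ((-10)(x - 5)).
So |(5x - 8)/(x - 5) − (33/10)| = 17|x + 5| / (10·|x − 5|).
Restrict δ ≤ 5. Then |x + 5| < 5 gives |x − 5| = |(x + 5) + (-10)| ≥ 10 − 5 = 5.
Hence |(5x - 8)/(x - 5) − (33/10)| < 17|x + 5|/(10·5) = (17/50)|x + 5|, which is < ϵ once |x + 5| < (50/17)ϵ.
Take δ = min(5, (50/17)ϵ). Then 0 < |x + 5| < δ forces both bounds, so |(5x - 8)/(x - 5) − (33/10)| < ϵ.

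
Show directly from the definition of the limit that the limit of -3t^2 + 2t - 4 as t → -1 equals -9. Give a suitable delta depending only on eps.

delta = min(2, eps/14)

Let eps > 0. We want delta > 0 such that 0 < |t + 1| < delta implies |(-3t^2 + 2t - 4) + 9| < eps.
(-3t^2 + 2t - 4) + 9 = -3t^2 + 2t + 5 = (t + 1)(-3t + 5).
So |(-3t^2 + 2t - 4) + 9| = |t + 1|·|-3t + 5|.
Assume first that |t + 1| < 2, so |t| < 3. Then |-3t + 5| ≤ 3·3 + 5 = 14.
Hence |(-3t^2 + 2t - 4) + 9| ≤ 14|t + 1| < eps provided |t + 1| < eps/14.
Take delta = min(2, eps/14). Then 0 < |t + 1| < delta gives both |t + 1| < 2 and |t + 1| < eps/14, so |(-3t^2 + 2t - 4) + 9| < eps.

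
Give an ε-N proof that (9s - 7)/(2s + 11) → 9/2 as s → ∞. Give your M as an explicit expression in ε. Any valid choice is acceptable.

M = (113/4)/ε

Suppose ε > 0. We seek M > 0 such that s > M implies |(9s - 7)/(2s + 11) − (9/2)| < ε.
(9s - 7)/(2s + 11) − (9/2) = (2(9s - 7) − 9(2s + 11)) / (2(2s + 11)) = -113/(2(2s + 11)).
For s > 0 we have 2s + 11 > 2s, so |(9s - 7)/(2s + 11) − (9/2)| = 113/(2(2s + 11)) < 113/(2·2s) = (113/4)/s.
Thus |(9s - 7)/(2s + 11) − (9/2)| < ε whenever s > (113/4)/ε.
Take M = (113/4)/ε. If s > M then |(9s - 7)/(2s + 11) − (9/2)| < (113/4)/s < ε.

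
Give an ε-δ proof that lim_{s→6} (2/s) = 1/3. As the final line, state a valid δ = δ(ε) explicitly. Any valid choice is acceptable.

δ = min(3, 9ε)

Let ε > 0 be given. We seek δ > 0 such that 0 < |s − 6| < δ implies |2/s − (1/3)| < ε.
|2/s − (1/3)| = 2·|6 − s|/(6·|s|) = 2|s − 6|/(6|s|).
Require δ ≤ 3 so that |s| > 6 − 3 = 3, hence 6|s| > 18.
Then |2/s − (1/3)| < 2|s − 6|/18, which is < ε when |s − 6| < 9ε.
Take δ = min(3, 9ε). Then 0 < |s − 6| < δ gives both |s − 6| < 3 and |s − 6| < 9ε, so |2/s − (1/3)| < ε.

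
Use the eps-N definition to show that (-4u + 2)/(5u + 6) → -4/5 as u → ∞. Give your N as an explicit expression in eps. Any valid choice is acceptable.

Suppose eps > 0. We seek N > 0 such that u > N implies |(-4u + 2)/(5u + 6) + 4/5| < eps.
(-4u + 2)/(5u + 6) + 4/5 = (5(-4u + 2) − (-4)(5u + 6)) / (5(5u + 6)) = 34/(5(5u + 6)).
For u > 0 we have 5u + 6 > 5u, so |(-4u + 2)/(5u + 6) + 4/5| = 34/(5(5u + 6)) < 34/(5·5u) = (34/25)/u.
Thus |(-4u + 2)/(5u + 6) + 4/5| < eps whenever u > (34/25)/eps.
Take N = (34/25)/eps. If u > N then |(-4u + 2)/(5u + 6) + 4/5| < (34/25)/u < eps.

N = (34/25)/eps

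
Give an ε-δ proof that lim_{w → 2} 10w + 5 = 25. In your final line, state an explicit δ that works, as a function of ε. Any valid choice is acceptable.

Let ε > 0 be given. We need δ > 0 so that 0 < |w − 2| < δ implies |(10w + 5) − 25| < ε.
|(10w + 5) − 25| = |10w - 20| = 10|w − 2|.
So 10|w − 2| < ε exactly when |w − 2| < ε/10.
Take δ = ε/10. If 0 < |w − 2| < δ then |(10w + 5) − 25| = 10|w − 2| < 10·(ε/10) = ε.

δ = ε/10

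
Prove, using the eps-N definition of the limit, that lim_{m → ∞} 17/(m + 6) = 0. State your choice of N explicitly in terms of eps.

N = 17/eps

Let eps > 0. For m ≥ 1, |17/(m + 6) − 0| = 17/(m + 6) ≤ 17/m.
We need 17/m < eps, i.e. m > 17/eps.
Take N = 17/eps. If m > N then |17/(m + 6)| ≤ 17/m < eps.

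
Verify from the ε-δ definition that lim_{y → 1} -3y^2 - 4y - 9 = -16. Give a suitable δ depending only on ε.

δ = min(1, ε/13)

Let ε > 0 be given. We want δ > 0 such that 0 < |y − 1| < δ implies |(-3y^2 - 4y - 9) + 16| < ε.
(-3y^2 - 4y - 9) + 16 = -3y^2 - 4y + 7 = (y − 1)(-3y - 7).
So |(-3y^2 - 4y - 9) + 16| = |y − 1|·|-3y - 7|.
Assume first that |y − 1| < 1, so |y| < 2. Then |-3y - 7| ≤ 3·2 + 7 = 13.
Hence |(-3y^2 - 4y - 9) + 16| ≤ 13|y − 1| < ε provided |y − 1| < ε/13.
Choosing δ = min(1, ε/13) ensures both conditions, hence |(-3y^2 - 4y - 9) + 16| < ε.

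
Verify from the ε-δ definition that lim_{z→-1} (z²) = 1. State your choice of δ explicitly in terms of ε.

Let ε > 0 be given. We seek δ > 0 with 0 < |z + 1| < δ ⇒ |z² − 1| < ε.
Factor: z² − 1 = (z + 1)(z - 1), so |z² − 1| = |z + 1|·|z - 1|.
Restrict δ ≤ 1. Then |z + 1| < 1 gives |z| < 2, so by the triangle inequality |z - 1| ≤ 2 + 1 = 3.
Hence |z² − 1| ≤ 3|z + 1|, which is < ε once |z + 1| < ε/3.
Take δ = min(1, ε/3). If 0 < |z + 1| < δ then both bounds hold and |z² − 1| ≤ 3|z + 1| < 3·(ε/3) = ε.

δ = min(1, ε/3)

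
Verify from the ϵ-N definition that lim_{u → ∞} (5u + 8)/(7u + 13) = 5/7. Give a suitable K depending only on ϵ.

K = (9/49)/ϵ

Suppose ϵ > 0. We seek K > 0 such that u > K implies |(5u + 8)/(7u + 13) − (5/7)| < ϵ.
(5u + 8)/(7u + 13) − (5/7) = (7(5u + 8) − 5(7u + 13)) / (7(7u + 13)) = -9/(7(7u + 13)).
For u > 0 we have 7u + 13 > 7u, so |(5u + 8)/(7u + 13) − (5/7)| = 9/(7(7u + 13)) < 9/(7·7u) = (9/49)/u.
Thus |(5u + 8)/(7u + 13) − (5/7)| < ϵ whenever u > (9/49)/ϵ.
Take K = (9/49)/ϵ. If u > K then |(5u + 8)/(7u + 13) − (5/7)| < (9/49)/u < ϵ.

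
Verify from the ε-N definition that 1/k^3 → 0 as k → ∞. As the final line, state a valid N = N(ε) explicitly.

Let ε > 0. For k ≥ 1, |1/k^3 − 0| = 1/k^3.
1/k^3 < ε ⇔ k^3 > 1/ε ⇔ k > (1/ε)^{1/3}.
Take N = (1/ε)^{1/3}. Then k > N implies 1/k^3 < ε.

N = (1/ε)^{1/3}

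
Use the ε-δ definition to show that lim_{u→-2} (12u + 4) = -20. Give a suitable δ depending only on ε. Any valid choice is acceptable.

Fix ε > 0. We need δ > 0 so that 0 < |u + 2| < δ implies |(12u + 4) + 20| < ε.
|(12u + 4) + 20| = |12u + 24| = 12|u + 2|.
Thus it suffices that |u + 2| < ε/12.
Choosing δ = ε/12 gives |(12u + 4) + 20| = 12|u + 2| < ε whenever |u + 2| < δ.

δ = ε/12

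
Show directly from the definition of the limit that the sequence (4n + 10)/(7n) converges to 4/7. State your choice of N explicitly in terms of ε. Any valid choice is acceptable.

N = (10/7)/ε

Let ε > 0 be given. For n ≥ 1, |(4n + 10)/(7n) − (4/7)| = |70|/(7(7n)) = 70/(7(7n)).
Since 7n ≥ 7n for n ≥ 1, this is ≤ 70/(7·7n) = (10/7)/n.
So |(4n + 10)/(7n) − (4/7)| < ε whenever n > (10/7)/ε.
Take N = (10/7)/ε. If n > N then |(4n + 10)/(7n) − (4/7)| ≤ (10/7)/n < ε.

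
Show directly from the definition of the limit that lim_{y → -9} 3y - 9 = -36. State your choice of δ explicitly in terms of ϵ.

δ = ϵ/3

Let ϵ > 0 be given. We need δ > 0 so that 0 < |y + 9| < δ implies |(3y - 9) + 36| < ϵ.
|(3y - 9) + 36| = |3y + 27| = 3|y + 9|.
Thus it suffices that |y + 9| < ϵ/3.
Choosing δ = ϵ/3 gives |(3y - 9) + 36| = 3|y + 9| < ϵ whenever |y + 9| < δ.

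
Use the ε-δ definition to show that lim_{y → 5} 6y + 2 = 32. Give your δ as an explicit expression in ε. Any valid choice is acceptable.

Suppose ε > 0. We need δ > 0 so that 0 < |y − 5| < δ implies |(6y + 2) − 32| < ε.
Since (6y + 2) − 32 = 6(y − 5), we have |(6y + 2) − 32| = 6|y − 5|.
So 6|y − 5| < ε exactly when |y − 5| < ε/6.
Take δ = ε/6. If 0 < |y − 5| < δ then |(6y + 2) − 32| = 6|y − 5| < 6·(ε/6) = ε.

δ = ε/6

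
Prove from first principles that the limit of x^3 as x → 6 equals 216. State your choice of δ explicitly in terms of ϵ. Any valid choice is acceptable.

δ = min(2, ϵ/148)

Fix ϵ > 0. We seek δ > 0 with 0 < |x − 6| < δ ⇒ |x^3 − 216| < ϵ.
Factor: x^3 − 216 = (x − 6)(x^2 + 6x + 36), so |x^3 − 216| = |x − 6|·|x^2 + 6x + 36|.
Restrict δ ≤ 2. Then |x − 6| < 2 gives |x| < 8, so by the triangle inequality |x^2 + 6x + 36| ≤ 8^2 + 6·8 + 36 = 148.
Hence |x^3 − 216| ≤ 148|x − 6|, which is < ϵ once |x − 6| < ϵ/148.
Take δ = min(2, ϵ/148). If 0 < |x − 6| < δ then both bounds hold and |x^3 − 216| ≤ 148|x − 6| < 148·(ϵ/148) = ϵ.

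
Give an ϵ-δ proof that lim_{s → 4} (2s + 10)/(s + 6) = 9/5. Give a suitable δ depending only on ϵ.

δ = min(5, 25ϵ)

Fix ϵ > 0. We want δ > 0 with 0 < |s − 4| < δ ⇒ |(2s + 10)/(s + 6) − (9/5)| < ϵ.
Combining over a common denominator, (2s + 10)/(s + 6) − (9/5) = [(2s + 10)·10 − 18·(s + 6)] / [10·(s + 6)] = 2(s − 4) / (10(s + 6)).
So |(2s + 10)/(s + 6) − (9/5)| = 2|s − 4| / (10·|s + 6|).
Restrict δ ≤ 5. Then |s − 4| < 5 gives |s + 6| = |(s − 4) + 10| ≥ 10 − 5 = 5.
Hence |(2s + 10)/(s + 6) − (9/5)| < 2|s − 4|/(10·5) = (1/25)|s − 4|, which is < ϵ once |s − 4| < 25ϵ.
Take δ = min(5, 25ϵ). Then 0 < |s − 4| < δ forces both bounds, so |(2s + 10)/(s + 6) − (9/5)| < ϵ.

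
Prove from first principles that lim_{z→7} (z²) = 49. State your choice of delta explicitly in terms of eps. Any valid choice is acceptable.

Fix eps > 0. We seek delta > 0 with 0 < |z − 7| < delta ⇒ |z² − 49| < eps.
Factor: z² − 49 = (z − 7)(z + 7), so |z² − 49| = |z − 7|·|z + 7|.
Impose delta ≤ 1 so that |z| < 8; then |z + 7| ≤ 15.
Hence |z² − 49| ≤ 15|z − 7|, which is < eps once |z − 7| < eps/15.
Take delta = min(1, eps/15). If 0 < |z − 7| < delta then both bounds hold and |z² − 49| ≤ 15|z − 7| < 15·(eps/15) = eps.

delta = min(1, eps/15)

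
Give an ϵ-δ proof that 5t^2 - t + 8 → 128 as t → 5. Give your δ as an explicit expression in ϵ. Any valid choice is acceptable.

Let ϵ > 0. We want δ > 0 such that 0 < |t − 5| < δ implies |(5t^2 - t + 8) − 128| < ϵ.
(5t^2 - t + 8) − 128 = 5t^2 - t - 120 = (t − 5)(5t + 24).
So |(5t^2 - t + 8) − 128| = |t − 5|·|5t + 24|.
Require δ ≤ 1. Then |t − 5| < 1 gives |t| < 6, and by the triangle inequality |5t + 24| ≤ 5·6 + 24 = 54.
Hence |(5t^2 - t + 8) − 128| ≤ 54|t − 5| < ϵ provided |t − 5| < ϵ/54.
Choosing δ = min(1, ϵ/54) ensures both conditions, hence |(5t^2 - t + 8) − 128| < ϵ.

δ = min(1, ϵ/54)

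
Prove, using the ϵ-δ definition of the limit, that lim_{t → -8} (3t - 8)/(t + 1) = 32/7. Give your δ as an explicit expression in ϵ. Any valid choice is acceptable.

Suppose ϵ > 0. We want δ > 0 with 0 < |t + 8| < δ ⇒ |(3t - 8)/(t + 1) − (32/7)| < ϵ.
Combining over a common denominator, (3t - 8)/(t + 1) − (32/7) = [(3t - 8)·(-7) − (-32)·(t + 1)] / [(-7)·(t + 1)] = 11(t + 8) / ((-7)(t + 1)).
So |(3t - 8)/(t + 1) − (32/7)| = 11|t + 8| / (7·|t + 1|).
Require δ ≤ 7/2, so |t + 1| ≥ |-7| − |t + 8| > 7 − 7/2 = 7/2.
Hence |(3t - 8)/(t + 1) − (32/7)| < 11|t + 8|/(7·(7/2)) = (22/49)|t + 8|, which is < ϵ once |t + 8| < (49/22)ϵ.
Take δ = min(7/2, (49/22)ϵ). Then 0 < |t + 8| < δ forces both bounds, so |(3t - 8)/(t + 1) − (32/7)| < ϵ.

δ = min(7/2, (49/22)ϵ)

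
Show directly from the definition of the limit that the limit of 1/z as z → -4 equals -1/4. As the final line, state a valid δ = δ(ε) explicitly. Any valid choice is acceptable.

Suppose ε > 0. We seek δ > 0 such that 0 < |z + 4| < δ implies |1/z + 1/4| < ε.
|1/z + 1/4| = |-4 − z|/(4·|z|) = |z + 4|/(4|z|).
Require δ ≤ 2 so that |z| > 4 − 2 = 2, hence 4|z| > 8.
Then |1/z + 1/4| < |z + 4|/8, which is < ε when |z + 4| < 8ε.
Take δ = min(2, 8ε). Then 0 < |z + 4| < δ gives both |z + 4| < 2 and |z + 4| < 8ε, so |1/z + 1/4| < ε.

δ = min(2, 8ε)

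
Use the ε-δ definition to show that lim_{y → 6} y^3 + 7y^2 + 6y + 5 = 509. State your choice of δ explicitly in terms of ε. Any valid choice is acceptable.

δ = min(1, ε/224)

Suppose ε > 0. We want δ > 0 such that 0 < |y − 6| < δ implies |(y^3 + 7y^2 + 6y + 5) − 509| < ε.
(y^3 + 7y^2 + 6y + 5) − 509 = y^3 + 7y^2 + 6y - 504 = (y − 6)(y^2 + 13y + 84).
So |(y^3 + 7y^2 + 6y + 5) − 509| = |y − 6|·|y^2 + 13y + 84|.
Require δ ≤ 1. Then |y − 6| < 1 gives |y| < 7, and by the triangle inequality |y^2 + 13y + 84| ≤ 7^2 + 13·7 + 84 = 224.
Hence |(y^3 + 7y^2 + 6y + 5) − 509| ≤ 224|y − 6| < ε provided |y − 6| < ε/224.
Choosing δ = min(1, ε/224) ensures both conditions, hence |(y^3 + 7y^2 + 6y + 5) − 509| < ε.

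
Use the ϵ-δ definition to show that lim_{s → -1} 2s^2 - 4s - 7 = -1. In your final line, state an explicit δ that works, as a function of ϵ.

Fix ϵ > 0. We want δ > 0 such that 0 < |s + 1| < δ implies |(2s^2 - 4s - 7) + 1| < ϵ.
(2s^2 - 4s - 7) + 1 = 2s^2 - 4s - 6 = (s + 1)(2s - 6).
So |(2s^2 - 4s - 7) + 1| = |s + 1|·|2s - 6|.
Assume first that |s + 1| < 2, so |s| < 3. Then |2s - 6| ≤ 2·3 + 6 = 12.
Hence |(2s^2 - 4s - 7) + 1| ≤ 12|s + 1| < ϵ provided |s + 1| < ϵ/12.
Take δ = min(2, ϵ/12). Then 0 < |s + 1| < δ gives both |s + 1| < 2 and |s + 1| < ϵ/12, so |(2s^2 - 4s - 7) + 1| < ϵ.

δ = min(2, ϵ/12)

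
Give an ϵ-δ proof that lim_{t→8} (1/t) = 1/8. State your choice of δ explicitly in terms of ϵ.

δ = min(4, 32ϵ)

Fix ϵ > 0. We seek δ > 0 such that 0 < |t − 8| < δ implies |1/t − (1/8)| < ϵ.
|1/t − (1/8)| = |8 − t|/(8·|t|) = |t − 8|/(8|t|).
Require δ ≤ 4 so that |t| > 8 − 4 = 4, hence 8|t| > 32.
Then |1/t − (1/8)| < |t − 8|/32, which is < ϵ when |t − 8| < 32ϵ.
Take δ = min(4, 32ϵ). Then 0 < |t − 8| < δ gives both |t − 8| < 4 and |t − 8| < 32ϵ, so |1/t − (1/8)| < ϵ.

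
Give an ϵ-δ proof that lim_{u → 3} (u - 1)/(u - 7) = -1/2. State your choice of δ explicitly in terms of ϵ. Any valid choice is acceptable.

δ = min(2, (4/3)ϵ)

Let ϵ > 0. We want δ > 0 with 0 < |u − 3| < δ ⇒ |(u - 1)/(u - 7) + 1/2| < ϵ.
Combining over a common denominator, (u - 1)/(u - 7) + 1/2 = [(u - 1)·(-4) − 2·(u - 7)] / [(-4)·(u - 7)] = -6(u − 3) / ((-4)(u - 7)).
So |(u - 1)/(u - 7) + 1/2| = 6|u − 3| / (4·|u − 7|).
Restrict δ ≤ 2. Then |u − 3| < 2 gives |u − 7| = |(u − 3) + (-4)| ≥ 4 − 2 = 2.
Hence |(u - 1)/(u - 7) + 1/2| < 6|u − 3|/(4·2) = (3/4)|u − 3|, which is < ϵ once |u − 3| < (4/3)ϵ.
Take δ = min(2, (4/3)ϵ). Then 0 < |u − 3| < δ forces both bounds, so |(u - 1)/(u - 7) + 1/2| < ϵ.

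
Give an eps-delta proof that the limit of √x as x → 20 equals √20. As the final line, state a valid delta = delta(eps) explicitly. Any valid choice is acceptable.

Let eps > 0. We want delta > 0 such that 0 < |x − 20| < delta implies |√x − √20| < eps.
Multiplying by the conjugate, |√x − √20| = |x − 20|/(√x + √20).
Restrict delta ≤ 20 so that |x − 20| < 20 forces x > 0, and then √x + √20 > √20.
Hence |√x − √20| < |x − 20|/√20, which is < eps once |x − 20| < √20·eps.
Take delta = min(20, √20·eps). If 0 < |x − 20| < delta then x > 0 and |√x − √20| < |x − 20|/√20 < eps.

delta = min(20, √20·eps)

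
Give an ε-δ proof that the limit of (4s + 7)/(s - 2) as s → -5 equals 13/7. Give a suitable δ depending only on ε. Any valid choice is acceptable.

Fix ε > 0. We want δ > 0 with 0 < |s + 5| < δ ⇒ |(4s + 7)/(s - 2) − (13/7)| < ε.
Combining over a common denominator, (4s + 7)/(s - 2) − (13/7) = [(4s + 7)·(-7) − (-13)·(s - 2)] / [(-7)·(s - 2)] = -15(s + 5) / ((-7)(s - 2)).
So |(4s + 7)/(s - 2) − (13/7)| = 15|s + 5| / (7·|s − 2|).
Require δ ≤ 7/2, so |s − 2| ≥ |-7| − |s + 5| > 7 − 7/2 = 7/2.
Hence |(4s + 7)/(s - 2) − (13/7)| < 15|s + 5|/(7·(7/2)) = (30/49)|s + 5|, which is < ε once |s + 5| < (49/30)ε.
Take δ = min(7/2, (49/30)ε). Then 0 < |s + 5| < δ forces both bounds, so |(4s + 7)/(s - 2) − (13/7)| < ε.

δ = min(7/2, (49/30)ε)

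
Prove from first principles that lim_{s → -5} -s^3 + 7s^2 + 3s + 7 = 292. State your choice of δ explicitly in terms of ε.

δ = min(2, ε/190)

Fix ε > 0. We want δ > 0 such that 0 < |s + 5| < δ implies |(-s^3 + 7s^2 + 3s + 7) − 292| < ε.
(-s^3 + 7s^2 + 3s + 7) − 292 = -s^3 + 7s^2 + 3s - 285 = (s + 5)(-s^2 + 12s - 57).
So |(-s^3 + 7s^2 + 3s + 7) − 292| = |s + 5|·|-s^2 + 12s - 57|.
Require δ ≤ 2. Then |s + 5| < 2 gives |s| < 7, and by the triangle inequality |-s^2 + 12s - 57| ≤ 7^2 + 12·7 + 57 = 190.
Hence |(-s^3 + 7s^2 + 3s + 7) − 292| ≤ 190|s + 5| < ε provided |s + 5| < ε/190.
Take δ = min(2, ε/190). Then 0 < |s + 5| < δ gives both |s + 5| < 2 and |s + 5| < ε/190, so |(-s^3 + 7s^2 + 3s + 7) − 292| < ε.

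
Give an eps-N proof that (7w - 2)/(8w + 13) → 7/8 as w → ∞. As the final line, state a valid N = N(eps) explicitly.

Let eps > 0. We seek N > 0 such that w > N implies |(7w - 2)/(8w + 13) − (7/8)| < eps.
(7w - 2)/(8w + 13) − (7/8) = (8(7w - 2) − 7(8w + 13)) / (8(8w + 13)) = -107/(8(8w + 13)).
For w > 0 we have 8w + 13 > 8w, so |(7w - 2)/(8w + 13) − (7/8)| = 107/(8(8w + 13)) < 107/(8·8w) = (107/64)/w.
Thus |(7w - 2)/(8w + 13) − (7/8)| < eps whenever w > (107/64)/eps.
Take N = (107/64)/eps. If w > N then |(7w - 2)/(8w + 13) − (7/8)| < (107/64)/w < eps.

N = (107/64)/eps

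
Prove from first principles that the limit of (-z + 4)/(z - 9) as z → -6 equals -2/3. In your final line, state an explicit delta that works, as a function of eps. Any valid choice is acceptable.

Suppose eps > 0. We want delta > 0 with 0 < |z + 6| < delta ⇒ |(-z + 4)/(z - 9) + 2/3| < eps.
Combining over a common denominator, (-z + 4)/(z - 9) + 2/3 = [(-z + 4)·(-15) − 10·(z - 9)] / [(-15)·(z - 9)] = 5(z + 6) / ((-15)(z - 9)).
So |(-z + 4)/(z - 9) + 2/3| = 5|z + 6| / (15·|z − 9|).
Require delta ≤ 15/2, so |z − 9| ≥ |-15| − |z + 6| > 15 − 15/2 = 15/2.
Hence |(-z + 4)/(z - 9) + 2/3| < 5|z + 6|/(15·(15/2)) = (2/45)|z + 6|, which is < eps once |z + 6| < (45/2)eps.
Take delta = min(15/2, (45/2)eps). Then 0 < |z + 6| < delta forces both bounds, so |(-z + 4)/(z - 9) + 2/3| < eps.

delta = min(15/2, (45/2)eps)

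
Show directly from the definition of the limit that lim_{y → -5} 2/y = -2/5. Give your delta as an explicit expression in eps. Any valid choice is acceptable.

Let eps > 0 be given. We seek delta > 0 such that 0 < |y + 5| < delta implies |2/y + 2/5| < eps.
|2/y + 2/5| = 2·|-5 − y|/(5·|y|) = 2|y + 5|/(5|y|).
Restrict delta ≤ 5/2. Then |y + 5| < 5/2 gives |y| > 5/2, so 5|y| > 25/2.
Then |2/y + 2/5| < 2|y + 5|/(25/2), which is < eps when |y + 5| < (25/4)eps.
Take delta = min(5/2, (25/4)eps). Then 0 < |y + 5| < delta gives both |y + 5| < 5/2 and |y + 5| < (25/4)eps, so |2/y + 2/5| < eps.

delta = min(5/2, (25/4)eps)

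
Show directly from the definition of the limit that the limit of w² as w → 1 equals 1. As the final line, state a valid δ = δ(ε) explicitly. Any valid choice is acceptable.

δ = min(2, ε/4)

Let ε > 0 be given. We seek δ > 0 with 0 < |w − 1| < δ ⇒ |w² − 1| < ε.
Factor: w² − 1 = (w − 1)(w + 1), so |w² − 1| = |w − 1|·|w + 1|.
Restrict δ ≤ 2. Then |w − 1| < 2 gives |w| < 3, so by the triangle inequality |w + 1| ≤ 3 + 1 = 4.
Hence |w² − 1| ≤ 4|w − 1|, which is < ε once |w − 1| < ε/4.
Take δ = min(2, ε/4). If 0 < |w − 1| < δ then both bounds hold and |w² − 1| ≤ 4|w − 1| < 4·(ε/4) = ε.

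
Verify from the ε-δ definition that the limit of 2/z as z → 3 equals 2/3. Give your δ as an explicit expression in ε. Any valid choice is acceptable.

δ = min(3/2, (9/4)ε)

Suppose ε > 0. We seek δ > 0 such that 0 < |z − 3| < δ implies |2/z − (2/3)| < ε.
|2/z − (2/3)| = 2·|3 − z|/(3·|z|) = 2|z − 3|/(3|z|).
Restrict δ ≤ 3/2. Then |z − 3| < 3/2 gives |z| > 3/2, so 3|z| > 9/2.
Then |2/z − (2/3)| < 2|z − 3|/(9/2), which is < ε when |z − 3| < (9/4)ε.
Take δ = min(3/2, (9/4)ε). Then 0 < |z − 3| < δ gives both |z − 3| < 3/2 and |z − 3| < (9/4)ε, so |2/z − (2/3)| < ε.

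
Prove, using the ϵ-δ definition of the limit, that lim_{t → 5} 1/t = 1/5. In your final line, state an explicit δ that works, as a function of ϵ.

δ = min(5/2, (25/2)ϵ)

Let ϵ > 0 be given. We seek δ > 0 such that 0 < |t − 5| < δ implies |1/t − (1/5)| < ϵ.
|1/t − (1/5)| = |5 − t|/(5·|t|) = |t − 5|/(5|t|).
Require δ ≤ 5/2 so that |t| > 5 − 5/2 = 5/2, hence 5|t| > 25/2.
Then |1/t − (1/5)| < |t − 5|/(25/2), which is < ϵ when |t − 5| < (25/2)ϵ.
Take δ = min(5/2, (25/2)ϵ). Then 0 < |t − 5| < δ gives both |t − 5| < 5/2 and |t − 5| < (25/2)ϵ, so |1/t − (1/5)| < ϵ.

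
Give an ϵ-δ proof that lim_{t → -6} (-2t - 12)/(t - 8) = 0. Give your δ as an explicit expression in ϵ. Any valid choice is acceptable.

Let ϵ > 0. We want δ > 0 with 0 < |t + 6| < δ ⇒ |(-2t - 12)/(t - 8) − 0| < ϵ.
Combining over a common denominator, (-2t - 12)/(t - 8) − 0 = [(-2t - 12)·(-14) − 0·(t - 8)] / [(-14)·(t - 8)] = 28(t + 6) / ((-14)(t - 8)).
So |(-2t - 12)/(t - 8) − 0| = 28|t + 6| / (14·|t − 8|).
Require δ ≤ 7, so |t − 8| ≥ |-14| − |t + 6| > 14 − 7 = 7.
Hence |(-2t - 12)/(t - 8) − 0| < 28|t + 6|/(14·7) = (2/7)|t + 6|, which is < ϵ once |t + 6| < (7/2)ϵ.
Take δ = min(7, (7/2)ϵ). Then 0 < |t + 6| < δ forces both bounds, so |(-2t - 12)/(t - 8) − 0| < ϵ.

δ = min(7, (7/2)ϵ)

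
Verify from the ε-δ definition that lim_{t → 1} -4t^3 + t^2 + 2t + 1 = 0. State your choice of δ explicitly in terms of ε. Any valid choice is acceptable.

δ = min(2, ε/46)

Suppose ε > 0. We want δ > 0 such that 0 < |t − 1| < δ implies |(-4t^3 + t^2 + 2t + 1)| < ε.
(-4t^3 + t^2 + 2t + 1) = -4t^3 + t^2 + 2t + 1 = (t − 1)(-4t^2 - 3t - 1).
So |(-4t^3 + t^2 + 2t + 1)| = |t − 1|·|-4t^2 - 3t - 1|.
Require δ ≤ 2. Then |t − 1| < 2 gives |t| < 3, and by the triangle inequality |-4t^2 - 3t - 1| ≤ 4·3^2 + 3·3 + 1 = 46.
Hence |(-4t^3 + t^2 + 2t + 1)| ≤ 46|t − 1| < ε provided |t − 1| < ε/46.
Take δ = min(2, ε/46). Then 0 < |t − 1| < δ gives both |t − 1| < 2 and |t − 1| < ε/46, so |(-4t^3 + t^2 + 2t + 1)| < ε.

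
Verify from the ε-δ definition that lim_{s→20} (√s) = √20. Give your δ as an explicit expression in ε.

Suppose ε > 0. We want δ > 0 such that 0 < |s − 20| < δ implies |√s − √20| < ε.
Multiplying by the conjugate, |√s − √20| = |s − 20|/(√s + √20).
Restrict δ ≤ 20 so that |s − 20| < 20 forces s > 0, and then √s + √20 > √20.
Hence |√s − √20| < |s − 20|/√20, which is < ε once |s − 20| < √20·ε.
Take δ = min(20, √20·ε). If 0 < |s − 20| < δ then s > 0 and |√s − √20| < |s − 20|/√20 < ε.

δ = min(20, √20·ε)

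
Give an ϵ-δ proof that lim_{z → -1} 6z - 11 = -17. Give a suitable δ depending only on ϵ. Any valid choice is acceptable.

Let ϵ > 0. We need δ > 0 so that 0 < |z + 1| < δ implies |(6z - 11) + 17| < ϵ.
Since (6z - 11) + 17 = 6(z + 1), we have |(6z - 11) + 17| = 6|z + 1|.
Thus it suffices that |z + 1| < ϵ/6.
Take δ = ϵ/6. If 0 < |z + 1| < δ then |(6z - 11) + 17| = 6|z + 1| < 6·(ϵ/6) = ϵ.

δ = ϵ/6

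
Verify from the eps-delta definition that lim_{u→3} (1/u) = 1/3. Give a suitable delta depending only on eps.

Suppose eps > 0. We seek delta > 0 such that 0 < |u − 3| < delta implies |1/u − (1/3)| < eps.
|1/u − (1/3)| = |3 − u|/(3·|u|) = |u − 3|/(3|u|).
Restrict delta ≤ 3/2. Then |u − 3| < 3/2 gives |u| > 3/2, so 3|u| > 9/2.
Then |1/u − (1/3)| < |u − 3|/(9/2), which is < eps when |u − 3| < (9/2)eps.
Take delta = min(3/2, (9/2)eps). Then 0 < |u − 3| < delta gives both |u − 3| < 3/2 and |u − 3| < (9/2)eps, so |1/u − (1/3)| < eps.

delta = min(3/2, (9/2)eps)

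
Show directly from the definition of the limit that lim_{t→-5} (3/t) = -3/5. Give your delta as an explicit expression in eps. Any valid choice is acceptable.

delta = min(5/2, (25/6)eps)

Fix eps > 0. We seek delta > 0 such that 0 < |t + 5| < delta implies |3/t + 3/5| < eps.
|3/t + 3/5| = 3·|-5 − t|/(5·|t|) = 3|t + 5|/(5|t|).
Restrict delta ≤ 5/2. Then |t + 5| < 5/2 gives |t| > 5/2, so 5|t| > 25/2.
Then |3/t + 3/5| < 3|t + 5|/(25/2), which is < eps when |t + 5| < (25/6)eps.
Take delta = min(5/2, (25/6)eps). Then 0 < |t + 5| < delta gives both |t + 5| < 5/2 and |t + 5| < (25/6)eps, so |3/t + 3/5| < eps.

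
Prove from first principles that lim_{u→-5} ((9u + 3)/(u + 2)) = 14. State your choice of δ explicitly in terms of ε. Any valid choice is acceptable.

Suppose ε > 0. We want δ > 0 with 0 < |u + 5| < δ ⇒ |(9u + 3)/(u + 2) − 14| < ε.
Combining over a common denominator, (9u + 3)/(u + 2) − 14 = [(9u + 3)·(-3) − (-42)·(u + 2)] / [(-3)·(u + 2)] = 15(u + 5) / ((-3)(u + 2)).
So |(9u + 3)/(u + 2) − 14| = 15|u + 5| / (3·|u + 2|).
Require δ ≤ 3/2, so |u + 2| ≥ |-3| − |u + 5| > 3 − 3/2 = 3/2.
Hence |(9u + 3)/(u + 2) − 14| < 15|u + 5|/(3·(3/2)) = (10/3)|u + 5|, which is < ε once |u + 5| < (3/10)ε.
Take δ = min(3/2, (3/10)ε). Then 0 < |u + 5| < δ forces both bounds, so |(9u + 3)/(u + 2) − 14| < ε.

δ = min(3/2, (3/10)ε)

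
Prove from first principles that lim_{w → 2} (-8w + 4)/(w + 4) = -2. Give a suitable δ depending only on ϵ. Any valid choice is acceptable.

Let ϵ > 0. We want δ > 0 with 0 < |w − 2| < δ ⇒ |(-8w + 4)/(w + 4) + 2| < ϵ.
Combining over a common denominator, (-8w + 4)/(w + 4) + 2 = [(-8w + 4)·6 − (-12)·(w + 4)] / [6·(w + 4)] = -36(w − 2) / (6(w + 4)).
So |(-8w + 4)/(w + 4) + 2| = 36|w − 2| / (6·|w + 4|).
Restrict δ ≤ 3. Then |w − 2| < 3 gives |w + 4| = |(w − 2) + 6| ≥ 6 − 3 = 3.
Hence |(-8w + 4)/(w + 4) + 2| < 36|w − 2|/(6·3) = 2|w − 2|, which is < ϵ once |w − 2| < (1/2)ϵ.
Take δ = min(3, (1/2)ϵ). Then 0 < |w − 2| < δ forces both bounds, so |(-8w + 4)/(w + 4) + 2| < ϵ.

δ = min(3, (1/2)ϵ)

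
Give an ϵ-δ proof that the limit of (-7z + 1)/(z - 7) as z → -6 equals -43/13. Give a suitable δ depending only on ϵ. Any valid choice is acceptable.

δ = min(13/2, (169/96)ϵ)

Let ϵ > 0 be given. We want δ > 0 with 0 < |z + 6| < δ ⇒ |(-7z + 1)/(z - 7) + 43/13| < ϵ.
Combining over a common denominator, (-7z + 1)/(z - 7) + 43/13 = [(-7z + 1)·(-13) − 43·(z - 7)] / [(-13)·(z - 7)] = 48(z + 6) / ((-13)(z - 7)).
So |(-7z + 1)/(z - 7) + 43/13| = 48|z + 6| / (13·|z − 7|).
Require δ ≤ 13/2, so |z − 7| ≥ |-13| − |z + 6| > 13 − 13/2 = 13/2.
Hence |(-7z + 1)/(z - 7) + 43/13| < 48|z + 6|/(13·(13/2)) = (96/169)|z + 6|, which is < ϵ once |z + 6| < (169/96)ϵ.
Take δ = min(13/2, (169/96)ϵ). Then 0 < |z + 6| < δ forces both bounds, so |(-7z + 1)/(z - 7) + 43/13| < ϵ.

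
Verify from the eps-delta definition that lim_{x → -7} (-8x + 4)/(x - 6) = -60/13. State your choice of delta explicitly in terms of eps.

Suppose eps > 0. We want delta > 0 with 0 < |x + 7| < delta ⇒ |(-8x + 4)/(x - 6) + 60/13| < eps.
Combining over a common denominator, (-8x + 4)/(x - 6) + 60/13 = [(-8x + 4)·(-13) − 60·(x - 6)] / [(-13)·(x - 6)] = 44(x + 7) / ((-13)(x - 6)).
So |(-8x + 4)/(x - 6) + 60/13| = 44|x + 7| / (13·|x − 6|).
Restrict delta ≤ 13/2. Then |x + 7| < 13/2 gives |x − 6| = |(x + 7) + (-13)| ≥ 13 − 13/2 = 13/2.
Hence |(-8x + 4)/(x - 6) + 60/13| < 44|x + 7|/(13·(13/2)) = (88/169)|x + 7|, which is < eps once |x + 7| < (169/88)eps.
Take delta = min(13/2, (169/88)eps). Then 0 < |x + 7| < delta forces both bounds, so |(-8x + 4)/(x - 6) + 60/13| < eps.

delta = min(13/2, (169/88)eps)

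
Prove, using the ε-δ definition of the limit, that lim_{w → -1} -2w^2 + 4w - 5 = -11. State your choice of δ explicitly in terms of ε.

δ = min(1, ε/10)

Let ε > 0. We want δ > 0 such that 0 < |w + 1| < δ implies |(-2w^2 + 4w - 5) + 11| < ε.
(-2w^2 + 4w - 5) + 11 = -2w^2 + 4w + 6 = (w + 1)(-2w + 6).
So |(-2w^2 + 4w - 5) + 11| = |w + 1|·|-2w + 6|.
Require δ ≤ 1. Then |w + 1| < 1 gives |w| < 2, and by the triangle inequality |-2w + 6| ≤ 2·2 + 6 = 10.
Hence |(-2w^2 + 4w - 5) + 11| ≤ 10|w + 1| < ε provided |w + 1| < ε/10.
Take δ = min(1, ε/10). Then 0 < |w + 1| < δ gives both |w + 1| < 1 and |w + 1| < ε/10, so |(-2w^2 + 4w - 5) + 11| < ε.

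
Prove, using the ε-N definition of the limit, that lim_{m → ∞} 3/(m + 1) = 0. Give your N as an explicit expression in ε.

Let ε > 0 be given. For m ≥ 1, |3/(m + 1) − 0| = 3/(m + 1) ≤ 3/m.
We need 3/m < ε, i.e. m > 3/ε.
Take N = 3/ε. If m > N then |3/(m + 1)| ≤ 3/m < ε.

N = 3/ε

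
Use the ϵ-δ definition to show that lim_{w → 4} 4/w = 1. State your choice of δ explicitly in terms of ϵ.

δ = min(2, 2ϵ)

Fix ϵ > 0. We seek δ > 0 such that 0 < |w − 4| < δ implies |4/w − 1| < ϵ.
|4/w − 1| = 4·|4 − w|/(4·|w|) = 4|w − 4|/(4|w|).
Require δ ≤ 2 so that |w| > 4 − 2 = 2, hence 4|w| > 8.
Then |4/w − 1| < 4|w − 4|/8, which is < ϵ when |w − 4| < 2ϵ.
Take δ = min(2, 2ϵ). Then 0 < |w − 4| < δ gives both |w − 4| < 2 and |w − 4| < 2ϵ, so |4/w − 1| < ϵ.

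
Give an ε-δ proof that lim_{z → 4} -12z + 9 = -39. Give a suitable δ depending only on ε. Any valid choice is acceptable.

Let ε > 0 be given. We need δ > 0 so that 0 < |z − 4| < δ implies |(-12z + 9) + 39| < ε.
Since (-12z + 9) + 39 = -12(z − 4), we have |(-12z + 9) + 39| = 12|z − 4|.
So 12|z − 4| < ε exactly when |z − 4| < ε/12.
Choosing δ = ε/12 gives |(-12z + 9) + 39| = 12|z − 4| < ε whenever |z − 4| < δ.

δ = ε/12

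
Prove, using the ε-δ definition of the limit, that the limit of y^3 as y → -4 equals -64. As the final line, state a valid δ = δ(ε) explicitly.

Let ε > 0 be given. We seek δ > 0 with 0 < |y + 4| < δ ⇒ |y^3 + 64| < ε.
Factor: y^3 + 64 = (y + 4)(y^2 - 4y + 16), so |y^3 + 64| = |y + 4|·|y^2 - 4y + 16|.
Impose δ ≤ 1 so that |y| < 5; then |y^2 - 4y + 16| ≤ 61.
Hence |y^3 + 64| ≤ 61|y + 4|, which is < ε once |y + 4| < ε/61.
Take δ = min(1, ε/61). If 0 < |y + 4| < δ then both bounds hold and |y^3 + 64| ≤ 61|y + 4| < 61·(ε/61) = ε.

δ = min(1, ε/61)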